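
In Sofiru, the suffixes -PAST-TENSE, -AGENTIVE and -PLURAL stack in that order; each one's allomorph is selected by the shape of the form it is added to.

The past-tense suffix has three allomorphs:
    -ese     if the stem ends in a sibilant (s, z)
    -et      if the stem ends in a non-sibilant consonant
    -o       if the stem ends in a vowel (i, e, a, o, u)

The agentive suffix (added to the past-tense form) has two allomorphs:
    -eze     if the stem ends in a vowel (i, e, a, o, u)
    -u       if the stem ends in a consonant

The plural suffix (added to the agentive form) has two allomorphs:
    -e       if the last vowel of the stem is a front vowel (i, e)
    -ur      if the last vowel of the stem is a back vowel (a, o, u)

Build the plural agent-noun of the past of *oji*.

ojioezee

The final sound of *oji* is /i/, which is a vowel, so the past-tense suffix is -o, giving *ojio*.
The past-tense form *ojio* — final sound /o/ (a vowel) → -eze → *ojioeze*.
The agentive form *ojioeze* — last vowel /e/ (a front vowel) → -e → *ojioezee*.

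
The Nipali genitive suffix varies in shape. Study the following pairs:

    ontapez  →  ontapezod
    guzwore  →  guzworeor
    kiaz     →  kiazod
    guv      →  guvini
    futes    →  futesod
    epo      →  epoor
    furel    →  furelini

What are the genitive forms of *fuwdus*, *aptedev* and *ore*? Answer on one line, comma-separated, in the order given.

fuwdusod, aptedevini, oreor

Looking at the final sound of each stem: -od when the stem ends in a sibilant (*ontapez*, *kiaz*, *futes*); -ini when the stem ends in a non-sibilant consonant (*guv*, *furel*); -or when the stem ends in a vowel (*guzwore*, *epo*).
*fuwdus* — final sound /s/ (a sibilant) → -od → *fuwdusod*.
*aptedev*: final sound = /v/, a non-sibilant consonant → -ini → *aptedevini*.
*ore*: final sound = /e/, a vowel → -or → *oreor*.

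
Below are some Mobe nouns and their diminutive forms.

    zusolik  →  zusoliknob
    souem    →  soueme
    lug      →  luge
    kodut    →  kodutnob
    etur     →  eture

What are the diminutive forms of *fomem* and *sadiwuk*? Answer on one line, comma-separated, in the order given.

The suffix is conditioned by the final consonant: -nob when the stem ends in a voiceless consonant (*zusolik*, *kodut*); -e when the stem ends in a voiced consonant (*souem*, *lug*, *etur*).
*fomem*: final consonant = /m/, voiced → -e → *fomeme*.
The final consonant of *sadiwuk* is /k/, which is voiceless, so the suffix is -nob, giving *sadiwuknob*.

fomeme, sadiwuknob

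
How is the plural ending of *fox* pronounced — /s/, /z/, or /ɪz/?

/ɪz/

The stem *fox* ends in a sibilant (/s, z, ʃ, ʒ, tʃ, dʒ/).
The plural suffix surfaces as /ɪz/ after sibilants, /s/ after other voiceless consonants, and /z/ after other voiced sounds.
So the plural -s on *fox* is pronounced /ɪz/.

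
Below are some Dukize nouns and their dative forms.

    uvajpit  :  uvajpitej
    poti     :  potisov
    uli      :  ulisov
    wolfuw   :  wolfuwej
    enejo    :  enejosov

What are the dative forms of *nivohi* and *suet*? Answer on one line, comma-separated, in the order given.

nivohisov, suetej

The pattern is consonant vs. vowel: -ej when the stem ends in a consonant (*uvajpit*, *wolfuw*); -sov when the stem ends in a vowel (*poti*, *uli*, *enejo*).
*nivohi*: final sound = /i/, a vowel → -sov → *nivohisov*.
Since the final sound of *suet* is /t/ (a consonant), it takes -ej, giving *suetej*.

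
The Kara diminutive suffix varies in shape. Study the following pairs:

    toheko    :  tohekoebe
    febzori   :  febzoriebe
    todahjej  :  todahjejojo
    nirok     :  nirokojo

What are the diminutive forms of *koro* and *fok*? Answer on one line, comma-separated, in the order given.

koroebe, fokojo

The pattern is consonant vs. vowel: -ojo when the stem ends in a consonant (*todahjej*, *nirok*); -ebe when the stem ends in a vowel (*toheko*, *febzori*).
The final sound of *koro* is /o/, which is a vowel, so the suffix is -ebe, giving *koroebe*.
*fok* — final sound /k/ (a consonant) → -ojo → *fokojo*.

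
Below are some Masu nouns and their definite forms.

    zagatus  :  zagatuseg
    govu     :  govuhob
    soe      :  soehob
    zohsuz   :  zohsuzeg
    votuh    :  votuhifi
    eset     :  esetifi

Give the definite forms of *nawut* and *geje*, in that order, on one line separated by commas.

nawutifi, gejehob

The pattern is sibilance of the final sound: -eg when the stem ends in a sibilant (*zagatus*, *zohsuz*); -ifi when the stem ends in a non-sibilant consonant (*votuh*, *eset*); -hob when the stem ends in a vowel (*govu*, *soe*).
*nawut*: final sound = /t/, a non-sibilant consonant → -ifi → *nawutifi*.
Since the final sound of *geje* is /e/ (a vowel), it takes -hob, giving *gejehob*.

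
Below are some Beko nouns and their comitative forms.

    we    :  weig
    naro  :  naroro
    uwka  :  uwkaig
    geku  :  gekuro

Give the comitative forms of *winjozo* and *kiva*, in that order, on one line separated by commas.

The suffix is conditioned by the last vowel: -ro when the last vowel of the stem is a rounded vowel (*naro*, *geku*); -ig when the last vowel of the stem is an unrounded vowel (*we*, *uwka*).
*winjozo*: last vowel = /o/, a rounded vowel → -ro → *winjozoro*.
*kiva*: last vowel = /a/, an unrounded vowel → -ig → *kivaig*.

winjozoro, kivaig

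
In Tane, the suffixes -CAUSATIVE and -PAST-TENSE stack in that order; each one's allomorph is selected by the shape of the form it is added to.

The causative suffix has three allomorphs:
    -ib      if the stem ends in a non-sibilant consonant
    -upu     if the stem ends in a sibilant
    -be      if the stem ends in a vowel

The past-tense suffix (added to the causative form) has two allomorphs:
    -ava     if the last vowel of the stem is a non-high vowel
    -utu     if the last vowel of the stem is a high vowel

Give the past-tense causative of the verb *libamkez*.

Since the final sound of *libamkez* is /z/ (a sibilant), it takes -upu, giving *libamkezupu*.
Since the last vowel of the causative form *libamkezupu* is /u/ (a high vowel), it takes -utu, giving *libamkezupuutu*.

libamkezupuutu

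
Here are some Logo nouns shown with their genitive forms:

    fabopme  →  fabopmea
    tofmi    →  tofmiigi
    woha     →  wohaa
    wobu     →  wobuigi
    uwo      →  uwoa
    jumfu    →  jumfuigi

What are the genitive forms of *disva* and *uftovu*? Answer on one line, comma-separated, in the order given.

disvaa, uftovuigi

The alternation tracks the last vowel of the stem — -igi when the last vowel of the stem is a high vowel (*tofmi*, *wobu*, *jumfu*); -a when the last vowel of the stem is a non-high vowel (*fabopme*, *woha*, *uwo*).
Since the last vowel of *disva* is /a/ (a non-high vowel), it takes -a, giving *disvaa*.
*uftovu* — last vowel /u/ (a high vowel) → -igi → *uftovuigi*.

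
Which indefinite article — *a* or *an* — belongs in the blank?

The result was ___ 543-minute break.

a

The indefinite article is chosen by the initial *sound* of the following word, not its spelling.
The number *543* is spoken "five hundred …", beginning with /faɪv/ — a consonant sound.
So the article is *a*: The result was a 543-minute break.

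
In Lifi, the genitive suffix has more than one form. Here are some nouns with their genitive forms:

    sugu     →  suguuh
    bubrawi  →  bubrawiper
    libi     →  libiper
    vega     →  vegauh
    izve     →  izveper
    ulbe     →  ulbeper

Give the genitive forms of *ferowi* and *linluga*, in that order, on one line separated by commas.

Looking at the last vowel of each stem: -per when the last vowel of the stem is a front vowel (*bubrawi*, *libi*, *izve*, *ulbe*); -uh when the last vowel of the stem is a back vowel (*sugu*, *vega*).
*ferowi*: last vowel = /i/, a front vowel → -per → *ferowiper*.
The last vowel of *linluga* is /a/, which is a back vowel, so the suffix is -uh, giving *linlugauh*.

ferowiper, linlugauh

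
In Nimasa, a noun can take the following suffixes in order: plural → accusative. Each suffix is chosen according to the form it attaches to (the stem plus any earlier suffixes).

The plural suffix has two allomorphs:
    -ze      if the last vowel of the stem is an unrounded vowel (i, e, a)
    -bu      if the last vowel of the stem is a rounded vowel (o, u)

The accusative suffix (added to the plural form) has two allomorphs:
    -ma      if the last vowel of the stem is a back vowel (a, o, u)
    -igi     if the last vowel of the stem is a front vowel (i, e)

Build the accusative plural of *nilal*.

*nilal*: last vowel = /a/, an unrounded vowel → -ze → *nilalze*.
The last vowel of the plural form *nilalze* is /e/, which is a front vowel, so the accusative suffix is -igi, giving *nilalzeigi*.

nilalzeigi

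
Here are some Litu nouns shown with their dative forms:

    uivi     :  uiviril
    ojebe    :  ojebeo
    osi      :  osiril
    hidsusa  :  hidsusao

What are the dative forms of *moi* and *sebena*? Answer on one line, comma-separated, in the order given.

moiril, sebenao

The suffix is conditioned by the last vowel: -ril when the last vowel of the stem is a high vowel (*uivi*, *osi*); -o when the last vowel of the stem is a non-high vowel (*ojebe*, *hidsusa*).
*moi*: last vowel = /i/, a high vowel → -ril → *moiril*.
Since the last vowel of *sebena* is /a/ (a non-high vowel), it takes -o, giving *sebenao*.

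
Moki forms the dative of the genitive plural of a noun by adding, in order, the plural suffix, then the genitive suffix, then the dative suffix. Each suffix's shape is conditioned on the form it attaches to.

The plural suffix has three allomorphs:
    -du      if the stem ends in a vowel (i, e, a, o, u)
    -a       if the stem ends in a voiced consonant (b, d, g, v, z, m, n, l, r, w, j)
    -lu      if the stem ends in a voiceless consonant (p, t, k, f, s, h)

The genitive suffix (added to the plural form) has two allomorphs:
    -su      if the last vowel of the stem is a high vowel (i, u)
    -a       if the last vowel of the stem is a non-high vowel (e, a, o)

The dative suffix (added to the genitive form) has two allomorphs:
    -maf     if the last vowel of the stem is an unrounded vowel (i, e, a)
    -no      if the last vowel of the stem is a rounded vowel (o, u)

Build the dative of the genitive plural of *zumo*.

The final sound of *zumo* is /o/, which is a vowel, so the plural suffix is -du, giving *zumodu*.
The plural form *zumodu*: last vowel = /u/, a high vowel → -su → *zumodusu*.
The genitive form *zumodusu* — last vowel /u/ (a rounded vowel) → -no → *zumodusuno*.

zumodusuno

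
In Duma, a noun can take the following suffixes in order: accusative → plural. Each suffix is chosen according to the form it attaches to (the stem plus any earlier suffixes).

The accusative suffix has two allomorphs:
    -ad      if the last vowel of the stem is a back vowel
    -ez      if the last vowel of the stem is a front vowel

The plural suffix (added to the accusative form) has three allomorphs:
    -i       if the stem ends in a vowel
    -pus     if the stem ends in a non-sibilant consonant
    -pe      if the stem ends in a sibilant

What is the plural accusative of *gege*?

gegeezpe

Since the last vowel of *gege* is /e/ (a front vowel), it takes -ez, giving *gegeez*.
The accusative form *gegeez* — final sound /z/ (a sibilant) → -pe → *gegeezpe*.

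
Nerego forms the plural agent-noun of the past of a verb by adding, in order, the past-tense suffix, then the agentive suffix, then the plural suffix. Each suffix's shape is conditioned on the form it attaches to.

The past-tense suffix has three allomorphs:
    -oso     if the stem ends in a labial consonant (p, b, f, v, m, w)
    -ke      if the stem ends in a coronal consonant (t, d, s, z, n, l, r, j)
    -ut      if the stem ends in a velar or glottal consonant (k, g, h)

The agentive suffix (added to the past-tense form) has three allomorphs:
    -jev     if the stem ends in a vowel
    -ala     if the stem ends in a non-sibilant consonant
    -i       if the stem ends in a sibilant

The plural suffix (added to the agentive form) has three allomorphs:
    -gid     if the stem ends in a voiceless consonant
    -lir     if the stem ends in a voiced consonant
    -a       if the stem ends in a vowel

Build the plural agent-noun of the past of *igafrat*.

The final consonant of *igafrat* is /t/, which is coronal, so the past-tense suffix is -ke, giving *igafratke*.
The past-tense form *igafratke* — final sound /e/ (a vowel) → -jev → *igafratkejev*.
The agentive form *igafratkejev*: final sound = /v/, a voiced consonant → -lir → *igafratkejevlir*.

igafratkejevlir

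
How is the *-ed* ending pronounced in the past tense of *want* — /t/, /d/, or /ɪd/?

/ɪd/

The stem *want* ends in /t/ or /d/.
The -ed suffix is realized as /ɪd/ after /t, d/; as /t/ after other voiceless consonants; and as /d/ after other voiced sounds.
So -ed on *want* is pronounced /ɪd/.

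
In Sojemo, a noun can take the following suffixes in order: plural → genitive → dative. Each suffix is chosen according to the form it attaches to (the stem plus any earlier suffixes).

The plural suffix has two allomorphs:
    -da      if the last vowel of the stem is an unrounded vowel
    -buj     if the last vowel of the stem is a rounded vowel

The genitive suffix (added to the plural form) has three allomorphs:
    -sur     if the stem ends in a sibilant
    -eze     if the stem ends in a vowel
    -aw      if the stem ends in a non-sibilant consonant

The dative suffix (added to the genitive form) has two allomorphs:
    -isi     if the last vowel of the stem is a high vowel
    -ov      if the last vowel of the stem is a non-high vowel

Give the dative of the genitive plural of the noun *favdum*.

favdumbujawov

*favdum* — last vowel /u/ (a rounded vowel) → -buj → *favdumbuj*.
The plural form *favdumbuj*: final sound = /j/, a non-sibilant consonant → -aw → *favdumbujaw*.
The genitive form *favdumbujaw*: last vowel = /a/, a non-high vowel → -ov → *favdumbujawov*.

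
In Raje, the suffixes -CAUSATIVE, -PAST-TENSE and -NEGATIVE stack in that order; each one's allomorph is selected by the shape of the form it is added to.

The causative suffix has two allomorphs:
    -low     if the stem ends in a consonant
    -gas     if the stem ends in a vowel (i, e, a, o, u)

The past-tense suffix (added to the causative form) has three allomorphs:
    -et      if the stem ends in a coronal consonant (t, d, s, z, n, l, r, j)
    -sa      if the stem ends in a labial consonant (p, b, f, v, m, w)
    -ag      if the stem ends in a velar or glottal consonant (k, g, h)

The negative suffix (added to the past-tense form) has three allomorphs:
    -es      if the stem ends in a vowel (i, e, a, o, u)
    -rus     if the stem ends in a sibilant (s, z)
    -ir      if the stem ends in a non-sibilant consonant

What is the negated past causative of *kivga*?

Since the final sound of *kivga* is /a/ (a vowel), it takes -gas, giving *kivgagas*.
The causative form *kivgagas*: final consonant = /s/, coronal → -et → *kivgagaset*.
The final sound of the past-tense form *kivgagaset* is /t/, which is a non-sibilant consonant, so the negative suffix is -ir, giving *kivgagasetir*.

kivgagasetir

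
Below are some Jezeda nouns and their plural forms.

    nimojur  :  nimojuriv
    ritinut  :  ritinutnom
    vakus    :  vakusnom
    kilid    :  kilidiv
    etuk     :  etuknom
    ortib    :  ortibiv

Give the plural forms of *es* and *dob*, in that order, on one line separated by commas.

Looking at the final consonant of each stem: -nom when the stem ends in a voiceless consonant (*ritinut*, *vakus*, *etuk*); -iv when the stem ends in a voiced consonant (*nimojur*, *kilid*, *ortib*).
Since the final consonant of *es* is /s/ (voiceless), it takes -nom, giving *esnom*.
*dob*: final consonant = /b/, voiced → -iv → *dobiv*.

esnom, dobiv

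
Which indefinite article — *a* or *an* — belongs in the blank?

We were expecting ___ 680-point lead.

The indefinite article is chosen by the initial *sound* of the following word, not its spelling.
The number *680* is spoken "six hundred …", beginning with /sɪks/ — a consonant sound.
So the article is *a*: We were expecting a 680-point lead.

a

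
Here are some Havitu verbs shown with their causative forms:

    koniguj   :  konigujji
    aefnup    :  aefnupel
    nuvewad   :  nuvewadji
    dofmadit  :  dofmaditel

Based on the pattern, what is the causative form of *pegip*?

pegipel

The suffix is conditioned by the final consonant: -el when the stem ends in a voiceless consonant (*aefnup*, *dofmadit*); -ji when the stem ends in a voiced consonant (*koniguj*, *nuvewad*).
Since the final consonant of *pegip* is /p/ (voiceless), it takes -el, giving *pegipel*.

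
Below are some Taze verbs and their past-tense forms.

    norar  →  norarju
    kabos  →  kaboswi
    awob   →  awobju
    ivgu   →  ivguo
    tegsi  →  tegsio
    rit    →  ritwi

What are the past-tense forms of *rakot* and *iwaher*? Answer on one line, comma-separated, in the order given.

The pattern is voicing of the final sound: -wi when the stem ends in a voiceless consonant (*kabos*, *rit*); -ju when the stem ends in a voiced consonant (*norar*, *awob*); -o when the stem ends in a vowel (*ivgu*, *tegsi*).
Since the final sound of *rakot* is /t/ (a voiceless consonant), it takes -wi, giving *rakotwi*.
*iwaher* — final sound /r/ (a voiced consonant) → -ju → *iwaherju*.

rakotwi, iwaherju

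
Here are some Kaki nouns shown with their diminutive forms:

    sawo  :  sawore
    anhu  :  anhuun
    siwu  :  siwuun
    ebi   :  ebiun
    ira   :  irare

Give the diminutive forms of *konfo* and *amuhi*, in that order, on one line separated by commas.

Looking at the last vowel of each stem: -un when the last vowel of the stem is a high vowel (*anhu*, *siwu*, *ebi*); -re when the last vowel of the stem is a non-high vowel (*sawo*, *ira*).
Since the last vowel of *konfo* is /o/ (a non-high vowel), it takes -re, giving *konfore*.
The last vowel of *amuhi* is /i/, which is a high vowel, so the suffix is -un, giving *amuhiun*.

konfore, amuhiun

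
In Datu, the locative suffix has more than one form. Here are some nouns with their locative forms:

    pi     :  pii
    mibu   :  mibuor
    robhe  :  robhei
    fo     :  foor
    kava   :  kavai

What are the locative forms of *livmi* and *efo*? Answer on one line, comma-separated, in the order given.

livmii, efoor

The suffix is conditioned by the last vowel: -or when the last vowel of the stem is a rounded vowel (*mibu*, *fo*); -i when the last vowel of the stem is an unrounded vowel (*pi*, *robhe*, *kava*).
Since the last vowel of *livmi* is /i/ (an unrounded vowel), it takes -i, giving *livmii*.
*efo* — last vowel /o/ (a rounded vowel) → -or → *efoor*.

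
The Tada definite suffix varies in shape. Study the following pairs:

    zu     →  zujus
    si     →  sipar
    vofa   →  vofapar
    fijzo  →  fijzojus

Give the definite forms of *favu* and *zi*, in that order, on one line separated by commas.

favujus, zipar

Looking at the last vowel of each stem: -jus when the last vowel of the stem is a rounded vowel (*zu*, *fijzo*); -par when the last vowel of the stem is an unrounded vowel (*si*, *vofa*).
*favu* — last vowel /u/ (a rounded vowel) → -jus → *favujus*.
Since the last vowel of *zi* is /i/ (an unrounded vowel), it takes -par, giving *zipar*.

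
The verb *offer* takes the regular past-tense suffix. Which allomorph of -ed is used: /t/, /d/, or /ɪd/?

/d/

The stem *offer* ends in a voiced sound other than /d/.
The -ed suffix is realized as /ɪd/ after /t, d/; as /t/ after other voiceless consonants; and as /d/ after other voiced sounds.
So -ed on *offer* is pronounced /d/.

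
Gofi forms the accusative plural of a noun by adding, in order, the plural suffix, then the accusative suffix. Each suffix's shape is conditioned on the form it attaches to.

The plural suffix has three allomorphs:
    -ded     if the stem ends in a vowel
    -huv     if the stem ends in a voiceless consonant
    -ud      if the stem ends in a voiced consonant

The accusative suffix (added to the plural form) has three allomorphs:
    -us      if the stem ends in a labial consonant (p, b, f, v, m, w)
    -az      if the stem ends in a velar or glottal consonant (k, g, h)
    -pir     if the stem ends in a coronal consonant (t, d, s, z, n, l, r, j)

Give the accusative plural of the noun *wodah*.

wodahhuvus

Since the final sound of *wodah* is /h/ (a voiceless consonant), it takes -huv, giving *wodahhuv*.
The plural form *wodahhuv*: final consonant = /v/, labial → -us → *wodahhuvus*.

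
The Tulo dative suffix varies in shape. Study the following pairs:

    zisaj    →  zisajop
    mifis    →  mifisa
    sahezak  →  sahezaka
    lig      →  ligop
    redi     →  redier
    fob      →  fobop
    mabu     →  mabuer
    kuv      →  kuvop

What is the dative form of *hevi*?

hevier

The alternation tracks the final sound of the stem — -a when the stem ends in a voiceless consonant (*mifis*, *sahezak*); -op when the stem ends in a voiced consonant (*zisaj*, *lig*, *fob*, *kuv*); -er when the stem ends in a vowel (*redi*, *mabu*).
*hevi*: final sound = /i/, a vowel → -er → *hevier*.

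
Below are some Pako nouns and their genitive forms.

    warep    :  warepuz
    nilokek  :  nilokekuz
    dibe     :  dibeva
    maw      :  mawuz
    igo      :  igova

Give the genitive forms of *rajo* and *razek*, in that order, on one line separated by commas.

Looking at the final sound of each stem: -uz when the stem ends in a consonant (*warep*, *nilokek*, *maw*); -va when the stem ends in a vowel (*dibe*, *igo*).
*rajo*: final sound = /o/, a vowel → -va → *rajova*.
The final sound of *razek* is /k/, which is a consonant, so the suffix is -uz, giving *razekuz*.

rajova, razekuz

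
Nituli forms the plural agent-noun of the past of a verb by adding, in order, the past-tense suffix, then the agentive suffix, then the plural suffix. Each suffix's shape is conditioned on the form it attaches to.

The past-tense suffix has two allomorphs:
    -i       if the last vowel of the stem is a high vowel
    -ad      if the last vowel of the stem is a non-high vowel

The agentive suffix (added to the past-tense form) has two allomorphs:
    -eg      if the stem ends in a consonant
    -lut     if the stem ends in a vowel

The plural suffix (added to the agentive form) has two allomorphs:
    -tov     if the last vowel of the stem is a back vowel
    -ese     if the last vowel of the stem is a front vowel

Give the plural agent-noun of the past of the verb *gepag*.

The last vowel of *gepag* is /a/, which is a non-high vowel, so the past-tense suffix is -ad, giving *gepagad*.
Since the final sound of the past-tense form *gepagad* is /d/ (a consonant), it takes -eg, giving *gepagadeg*.
Since the last vowel of the agentive form *gepagadeg* is /e/ (a front vowel), it takes -ese, giving *gepagadegese*.

gepagadegese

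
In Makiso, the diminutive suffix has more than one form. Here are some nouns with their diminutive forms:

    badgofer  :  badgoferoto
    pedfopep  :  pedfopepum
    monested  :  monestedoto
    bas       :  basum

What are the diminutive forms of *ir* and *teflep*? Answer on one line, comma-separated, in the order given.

The pattern is voicing of the final consonant: -um when the stem ends in a voiceless consonant (*pedfopep*, *bas*); -oto when the stem ends in a voiced consonant (*badgofer*, *monested*).
*ir* — final consonant /r/ (voiced) → -oto → *iroto*.
Since the final consonant of *teflep* is /p/ (voiceless), it takes -um, giving *teflepum*.

iroto, teflepum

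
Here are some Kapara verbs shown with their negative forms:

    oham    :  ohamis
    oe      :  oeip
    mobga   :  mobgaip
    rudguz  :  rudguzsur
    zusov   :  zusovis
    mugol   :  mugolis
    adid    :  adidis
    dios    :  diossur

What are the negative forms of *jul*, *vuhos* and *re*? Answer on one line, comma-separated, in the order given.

The suffix is conditioned by the final sound: -sur when the stem ends in a sibilant (*rudguz*, *dios*); -is when the stem ends in a non-sibilant consonant (*oham*, *zusov*, *mugol*, *adid*); -ip when the stem ends in a vowel (*oe*, *mobga*).
Since the final sound of *jul* is /l/ (a non-sibilant consonant), it takes -is, giving *julis*.
*vuhos*: final sound = /s/, a sibilant → -sur → *vuhossur*.
Since the final sound of *re* is /e/ (a vowel), it takes -ip, giving *reip*.

julis, vuhossur, reip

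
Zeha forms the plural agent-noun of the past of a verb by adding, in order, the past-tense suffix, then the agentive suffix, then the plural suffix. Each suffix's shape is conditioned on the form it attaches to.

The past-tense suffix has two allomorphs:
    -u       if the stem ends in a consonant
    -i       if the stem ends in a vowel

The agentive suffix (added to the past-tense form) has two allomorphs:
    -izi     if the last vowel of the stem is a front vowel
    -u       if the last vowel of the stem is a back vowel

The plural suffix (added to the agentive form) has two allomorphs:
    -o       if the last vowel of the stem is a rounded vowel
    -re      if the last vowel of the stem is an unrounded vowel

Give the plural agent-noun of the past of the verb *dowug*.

Since the final sound of *dowug* is /g/ (a consonant), it takes -u, giving *dowugu*.
The past-tense form *dowugu*: last vowel = /u/, a back vowel → -u → *dowuguu*.
Since the last vowel of the agentive form *dowuguu* is /u/ (a rounded vowel), it takes -o, giving *dowuguuo*.

dowuguuo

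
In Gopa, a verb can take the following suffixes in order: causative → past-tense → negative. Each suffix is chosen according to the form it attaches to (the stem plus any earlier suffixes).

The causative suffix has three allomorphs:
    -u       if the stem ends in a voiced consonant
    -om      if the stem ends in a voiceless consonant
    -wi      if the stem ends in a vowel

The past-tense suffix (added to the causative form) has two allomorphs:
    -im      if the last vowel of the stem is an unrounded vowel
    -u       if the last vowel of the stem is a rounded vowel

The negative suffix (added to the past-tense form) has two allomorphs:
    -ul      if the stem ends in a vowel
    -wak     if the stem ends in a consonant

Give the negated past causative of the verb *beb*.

The final sound of *beb* is /b/, which is a voiced consonant, so the causative suffix is -u, giving *bebu*.
The last vowel of the causative form *bebu* is /u/, which is a rounded vowel, so the past-tense suffix is -u, giving *bebuu*.
The past-tense form *bebuu* — final sound /u/ (a vowel) → -ul → *bebuuul*.

bebuuul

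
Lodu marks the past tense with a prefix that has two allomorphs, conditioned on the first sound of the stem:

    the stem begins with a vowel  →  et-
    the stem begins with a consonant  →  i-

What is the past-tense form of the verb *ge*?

The first sound of *ge* is /g/, which is a consonant, so the prefix is i-, giving *ige*.

ige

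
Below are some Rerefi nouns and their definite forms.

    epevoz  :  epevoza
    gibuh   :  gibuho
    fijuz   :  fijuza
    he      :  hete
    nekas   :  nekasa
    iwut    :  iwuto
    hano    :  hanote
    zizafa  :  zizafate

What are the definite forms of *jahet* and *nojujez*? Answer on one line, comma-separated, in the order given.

jaheto, nojujeza

The suffix is conditioned by the final sound: -a when the stem ends in a sibilant (*epevoz*, *fijuz*, *nekas*); -o when the stem ends in a non-sibilant consonant (*gibuh*, *iwut*); -te when the stem ends in a vowel (*he*, *hano*, *zizafa*).
The final sound of *jahet* is /t/, which is a non-sibilant consonant, so the suffix is -o, giving *jaheto*.
*nojujez* — final sound /z/ (a sibilant) → -a → *nojujeza*.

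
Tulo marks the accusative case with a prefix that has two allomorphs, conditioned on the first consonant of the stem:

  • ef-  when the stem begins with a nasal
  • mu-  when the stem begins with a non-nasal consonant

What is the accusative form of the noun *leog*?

The first consonant of *leog* is /l/, which is non-nasal, so the prefix is mu-, giving *muleog*.

muleog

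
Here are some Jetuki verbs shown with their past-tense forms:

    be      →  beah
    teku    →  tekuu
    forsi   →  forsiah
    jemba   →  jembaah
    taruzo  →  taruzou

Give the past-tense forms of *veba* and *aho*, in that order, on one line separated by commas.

Looking at the last vowel of each stem: -u when the last vowel of the stem is a rounded vowel (*teku*, *taruzo*); -ah when the last vowel of the stem is an unrounded vowel (*be*, *forsi*, *jemba*).
The last vowel of *veba* is /a/, which is an unrounded vowel, so the suffix is -ah, giving *vebaah*.
*aho* — last vowel /o/ (a rounded vowel) → -u → *ahou*.

vebaah, ahou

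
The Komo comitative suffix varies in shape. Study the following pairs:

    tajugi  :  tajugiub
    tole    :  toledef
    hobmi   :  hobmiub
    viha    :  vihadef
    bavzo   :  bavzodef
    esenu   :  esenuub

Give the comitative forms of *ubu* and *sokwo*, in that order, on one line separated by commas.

ubuub, sokwodef

The suffix is conditioned by the last vowel: -ub when the last vowel of the stem is a high vowel (*tajugi*, *hobmi*, *esenu*); -def when the last vowel of the stem is a non-high vowel (*tole*, *viha*, *bavzo*).
The last vowel of *ubu* is /u/, which is a high vowel, so the suffix is -ub, giving *ubuub*.
*sokwo*: last vowel = /o/, a non-high vowel → -def → *sokwodef*.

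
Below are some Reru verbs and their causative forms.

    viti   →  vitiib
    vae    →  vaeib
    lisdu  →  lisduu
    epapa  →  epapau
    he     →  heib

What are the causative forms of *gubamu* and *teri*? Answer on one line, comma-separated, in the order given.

The alternation tracks the last vowel of the stem — -ib when the last vowel of the stem is a front vowel (*viti*, *vae*, *he*); -u when the last vowel of the stem is a back vowel (*lisdu*, *epapa*).
Since the last vowel of *gubamu* is /u/ (a back vowel), it takes -u, giving *gubamuu*.
*teri*: last vowel = /i/, a front vowel → -ib → *teriib*.

gubamuu, teriib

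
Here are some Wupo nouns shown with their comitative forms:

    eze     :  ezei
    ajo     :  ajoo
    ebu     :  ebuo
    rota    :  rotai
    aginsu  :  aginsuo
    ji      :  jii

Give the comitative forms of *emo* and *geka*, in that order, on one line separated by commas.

emoo, gekai

The pattern is rounding harmony: -o when the last vowel of the stem is a rounded vowel (*ajo*, *ebu*, *aginsu*); -i when the last vowel of the stem is an unrounded vowel (*eze*, *rota*, *ji*).
The last vowel of *emo* is /o/, which is a rounded vowel, so the suffix is -o, giving *emoo*.
*geka* — last vowel /a/ (an unrounded vowel) → -i → *gekai*.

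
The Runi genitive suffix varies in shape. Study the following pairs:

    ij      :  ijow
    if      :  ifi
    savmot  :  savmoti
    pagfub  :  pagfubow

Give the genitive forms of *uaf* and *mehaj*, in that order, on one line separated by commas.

uafi, mehajow

The suffix is conditioned by the final consonant: -i when the stem ends in a voiceless consonant (*if*, *savmot*); -ow when the stem ends in a voiced consonant (*ij*, *pagfub*).
*uaf*: final consonant = /f/, voiceless → -i → *uafi*.
*mehaj* — final consonant /j/ (voiced) → -ow → *mehajow*.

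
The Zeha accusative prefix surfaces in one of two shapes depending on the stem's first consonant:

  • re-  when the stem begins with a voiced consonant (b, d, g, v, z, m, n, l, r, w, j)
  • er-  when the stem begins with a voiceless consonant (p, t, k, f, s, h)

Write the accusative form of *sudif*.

Since the first consonant of *sudif* is /s/ (voiceless), it takes er-, giving *ersudif*.

ersudif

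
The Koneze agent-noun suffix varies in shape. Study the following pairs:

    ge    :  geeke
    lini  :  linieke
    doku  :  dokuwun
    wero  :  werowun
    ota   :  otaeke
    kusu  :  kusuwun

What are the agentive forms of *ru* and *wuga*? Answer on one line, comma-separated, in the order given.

ruwun, wugaeke

The suffix is conditioned by the last vowel: -wun when the last vowel of the stem is a rounded vowel (*doku*, *wero*, *kusu*); -eke when the last vowel of the stem is an unrounded vowel (*ge*, *lini*, *ota*).
Since the last vowel of *ru* is /u/ (a rounded vowel), it takes -wun, giving *ruwun*.
The last vowel of *wuga* is /a/, which is an unrounded vowel, so the suffix is -eke, giving *wugaeke*.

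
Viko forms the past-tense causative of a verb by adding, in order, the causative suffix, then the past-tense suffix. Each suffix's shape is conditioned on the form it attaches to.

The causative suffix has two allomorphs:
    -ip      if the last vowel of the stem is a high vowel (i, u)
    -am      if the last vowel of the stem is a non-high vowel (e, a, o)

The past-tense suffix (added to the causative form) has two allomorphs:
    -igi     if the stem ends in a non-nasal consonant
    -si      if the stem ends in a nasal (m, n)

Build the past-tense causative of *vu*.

vuipigi

*vu*: last vowel = /u/, a high vowel → -ip → *vuip*.
The final consonant of the causative form *vuip* is /p/, which is non-nasal, so the past-tense suffix is -igi, giving *vuipigi*.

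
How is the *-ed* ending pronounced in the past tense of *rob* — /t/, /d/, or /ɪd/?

The stem *rob* ends in a voiced sound other than /d/.
The -ed suffix is realized as /ɪd/ after /t, d/; as /t/ after other voiceless consonants; and as /d/ after other voiced sounds.
So -ed on *rob* is pronounced /d/.

/d/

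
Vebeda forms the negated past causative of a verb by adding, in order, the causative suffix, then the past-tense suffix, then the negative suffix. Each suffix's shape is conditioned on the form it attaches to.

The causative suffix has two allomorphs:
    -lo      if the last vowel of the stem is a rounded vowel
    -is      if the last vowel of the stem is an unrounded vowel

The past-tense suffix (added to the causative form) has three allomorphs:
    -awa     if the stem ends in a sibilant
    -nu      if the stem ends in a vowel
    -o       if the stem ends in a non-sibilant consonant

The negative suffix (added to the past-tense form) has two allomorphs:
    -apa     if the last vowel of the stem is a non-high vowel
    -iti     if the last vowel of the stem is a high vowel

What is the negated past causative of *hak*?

The last vowel of *hak* is /a/, which is an unrounded vowel, so the causative suffix is -is, giving *hakis*.
The final sound of the causative form *hakis* is /s/, which is a sibilant, so the past-tense suffix is -awa, giving *hakisawa*.
Since the last vowel of the past-tense form *hakisawa* is /a/ (a non-high vowel), it takes -apa, giving *hakisawaapa*.

hakisawaapa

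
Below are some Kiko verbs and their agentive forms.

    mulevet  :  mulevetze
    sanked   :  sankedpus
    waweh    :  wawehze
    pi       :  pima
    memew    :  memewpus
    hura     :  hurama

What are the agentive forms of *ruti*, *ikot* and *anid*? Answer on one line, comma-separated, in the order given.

rutima, ikotze, anidpus

The pattern is voicing of the final sound: -ze when the stem ends in a voiceless consonant (*mulevet*, *waweh*); -pus when the stem ends in a voiced consonant (*sanked*, *memew*); -ma when the stem ends in a vowel (*pi*, *hura*).
*ruti* — final sound /i/ (a vowel) → -ma → *rutima*.
The final sound of *ikot* is /t/, which is a voiceless consonant, so the suffix is -ze, giving *ikotze*.
Since the final sound of *anid* is /d/ (a voiced consonant), it takes -pus, giving *anidpus*.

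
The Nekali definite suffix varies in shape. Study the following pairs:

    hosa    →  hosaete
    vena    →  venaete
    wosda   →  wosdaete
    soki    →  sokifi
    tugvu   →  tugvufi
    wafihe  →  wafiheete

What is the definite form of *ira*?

iraete

The pattern is height harmony: -fi when the last vowel of the stem is a high vowel (*soki*, *tugvu*); -ete when the last vowel of the stem is a non-high vowel (*hosa*, *vena*, *wosda*, *wafihe*).
Since the last vowel of *ira* is /a/ (a non-high vowel), it takes -ete, giving *iraete*.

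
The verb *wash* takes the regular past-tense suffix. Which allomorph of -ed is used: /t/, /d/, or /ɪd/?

/t/

The stem *wash* ends in a voiceless consonant other than /t/.
The -ed suffix is realized as /ɪd/ after /t, d/; as /t/ after other voiceless consonants; and as /d/ after other voiced sounds.
So -ed on *wash* is pronounced /t/.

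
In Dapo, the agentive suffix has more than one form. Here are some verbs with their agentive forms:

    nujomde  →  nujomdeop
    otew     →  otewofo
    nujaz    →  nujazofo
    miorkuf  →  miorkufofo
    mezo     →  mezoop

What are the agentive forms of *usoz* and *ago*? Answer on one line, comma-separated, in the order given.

Looking at the final sound of each stem: -ofo when the stem ends in a consonant (*otew*, *nujaz*, *miorkuf*); -op when the stem ends in a vowel (*nujomde*, *mezo*).
*usoz* — final sound /z/ (a consonant) → -ofo → *usozofo*.
The final sound of *ago* is /o/, which is a vowel, so the suffix is -op, giving *agoop*.

usozofo, agoop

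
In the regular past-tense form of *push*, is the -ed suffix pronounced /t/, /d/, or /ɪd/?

The stem *push* ends in a voiceless consonant other than /t/.
The -ed suffix is realized as /ɪd/ after /t, d/; as /t/ after other voiceless consonants; and as /d/ after other voiced sounds.
So -ed on *push* is pronounced /t/.

/t/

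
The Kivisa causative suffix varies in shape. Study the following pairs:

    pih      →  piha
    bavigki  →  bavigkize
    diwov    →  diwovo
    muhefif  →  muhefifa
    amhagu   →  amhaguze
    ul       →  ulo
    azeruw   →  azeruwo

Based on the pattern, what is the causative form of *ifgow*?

ifgowo

The suffix is conditioned by the final sound: -a when the stem ends in a voiceless consonant (*pih*, *muhefif*); -o when the stem ends in a voiced consonant (*diwov*, *ul*, *azeruw*); -ze when the stem ends in a vowel (*bavigki*, *amhagu*).
*ifgow* — final sound /w/ (a voiced consonant) → -o → *ifgowo*.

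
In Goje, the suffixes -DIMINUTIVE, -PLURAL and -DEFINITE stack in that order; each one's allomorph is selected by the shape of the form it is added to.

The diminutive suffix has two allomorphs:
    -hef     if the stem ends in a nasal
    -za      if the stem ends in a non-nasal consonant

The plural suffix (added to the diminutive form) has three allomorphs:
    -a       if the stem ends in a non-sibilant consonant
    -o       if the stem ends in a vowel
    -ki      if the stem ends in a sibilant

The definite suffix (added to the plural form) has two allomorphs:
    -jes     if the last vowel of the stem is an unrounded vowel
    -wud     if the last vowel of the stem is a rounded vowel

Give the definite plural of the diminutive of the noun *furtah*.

furtahzaowud

The final consonant of *furtah* is /h/, which is non-nasal, so the diminutive suffix is -za, giving *furtahza*.
The diminutive form *furtahza*: final sound = /a/, a vowel → -o → *furtahzao*.
The last vowel of the plural form *furtahzao* is /o/, which is a rounded vowel, so the definite suffix is -wud, giving *furtahzaowud*.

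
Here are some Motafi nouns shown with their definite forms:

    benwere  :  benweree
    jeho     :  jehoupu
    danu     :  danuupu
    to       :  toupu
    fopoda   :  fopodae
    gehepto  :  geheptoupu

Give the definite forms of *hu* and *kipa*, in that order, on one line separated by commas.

Looking at the last vowel of each stem: -upu when the last vowel of the stem is a rounded vowel (*jeho*, *danu*, *to*, *gehepto*); -e when the last vowel of the stem is an unrounded vowel (*benwere*, *fopoda*).
*hu* — last vowel /u/ (a rounded vowel) → -upu → *huupu*.
*kipa* — last vowel /a/ (an unrounded vowel) → -e → *kipae*.

huupu, kipae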